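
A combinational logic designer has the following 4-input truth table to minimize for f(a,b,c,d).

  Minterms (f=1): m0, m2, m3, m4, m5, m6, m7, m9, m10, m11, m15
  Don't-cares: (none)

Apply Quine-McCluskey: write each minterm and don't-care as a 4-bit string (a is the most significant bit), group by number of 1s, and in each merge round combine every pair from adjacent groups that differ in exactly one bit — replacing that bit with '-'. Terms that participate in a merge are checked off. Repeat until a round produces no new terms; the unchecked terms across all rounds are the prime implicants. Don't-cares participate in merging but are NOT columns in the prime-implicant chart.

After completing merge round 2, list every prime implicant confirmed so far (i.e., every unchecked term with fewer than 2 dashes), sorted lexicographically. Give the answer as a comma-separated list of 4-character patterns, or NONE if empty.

10-1

Round 0: 0000✓ 0010✓ 0011✓ 0100✓ 0101✓ 0110✓ 0111✓ 1001✓ 1010✓ 1011✓ 1111✓
Round 1: -010✓ -011✓ -111✓ 0-00✓ 0-10✓ 0-11✓ 00-0✓ 001-✓ 01-0✓ 01-1✓ 010-✓ 011-✓ 1-11✓ 10-1 101-✓
Round 2: --11 -01- 0--0 0-1- 01--
PIs = {--11, -01-, 0--0, 0-1-, 01--, 10-1}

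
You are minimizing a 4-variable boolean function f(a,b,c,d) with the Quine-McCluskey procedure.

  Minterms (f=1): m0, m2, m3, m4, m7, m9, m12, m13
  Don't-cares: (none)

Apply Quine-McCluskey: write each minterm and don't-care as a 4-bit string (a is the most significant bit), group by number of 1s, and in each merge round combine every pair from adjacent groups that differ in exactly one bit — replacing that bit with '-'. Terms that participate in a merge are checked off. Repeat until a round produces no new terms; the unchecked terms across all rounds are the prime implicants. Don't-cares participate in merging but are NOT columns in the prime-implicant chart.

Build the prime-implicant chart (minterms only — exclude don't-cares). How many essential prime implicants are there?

2

[col 0] 0000*, 0010*, 0011*, 0100*, 0111*, 1001*, 1100*, 1101*
[col 1] -100, 0-00, 0-11, 00-0, 001-, 1-01, 110-
Prime implicants: -100, 0-00, 0-11, 00-0, 001-, 1-01, 110-
PI chart (minterm → PIs covering it):
  0 | 0-00,00-0
  2 | 00-0,001-
  3 | 0-11,001-
  4 | -100,0-00
  7 | 0-11  (sole → essential)
  9 | 1-01  (sole → essential)
  12 | -100,110-
  13 | 1-01,110-
Essential prime implicants: 0-11, 1-01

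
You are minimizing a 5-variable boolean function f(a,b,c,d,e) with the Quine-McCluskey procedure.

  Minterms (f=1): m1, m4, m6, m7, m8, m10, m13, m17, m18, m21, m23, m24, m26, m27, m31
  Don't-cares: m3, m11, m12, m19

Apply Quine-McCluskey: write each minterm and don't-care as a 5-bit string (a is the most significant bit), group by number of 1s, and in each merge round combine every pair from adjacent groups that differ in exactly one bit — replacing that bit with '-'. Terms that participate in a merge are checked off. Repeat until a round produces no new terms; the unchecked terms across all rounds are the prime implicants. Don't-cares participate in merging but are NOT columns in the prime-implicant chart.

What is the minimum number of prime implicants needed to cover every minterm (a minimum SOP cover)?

8

size-2^0 implicants → 00001(✓)  00011(✓)  00100(✓)  00110(✓)  00111(✓)  01000(✓)  01010(✓)  01011(✓)  01100(✓)  01101(✓)  10001(✓)  10010(✓)  10011(✓)  10101(✓)  10111(✓)  11000(✓)  11010(✓)  11011(✓)  11111(✓)
size-2^1 implicants → -0001(✓)  -0011(✓)  -0111(✓)  -1000(✓)  -1010(✓)  -1011(✓)  0-011(✓)  0-100  00-11(✓)  000-1(✓)  001-0  0011-  01-00  010-0(✓)  0101-(✓)  0110-  1-010(✓)  1-011(✓)  1-111(✓)  10-01(✓)  10-11(✓)  100-1(✓)  1001-(✓)  101-1(✓)  11-11(✓)  110-0(✓)  1101-(✓)
size-2^2 implicants → --011  -0-11  -00-1  -10-0  -101-  1--11  1-01-  10--1
Unchecked terms (primes): --011, -0-11, -00-1, -10-0, -101-, 0-100, 001-0, 0011-, 01-00, 0110-, 1--11, 1-01-, 10--1
Minterm coverage:
  m1 ⊆ -00-1 [E]
  m4 ⊆ 0-100,001-0
  m6 ⊆ 001-0,0011-
  m7 ⊆ -0-11,0011-
  m8 ⊆ -10-0,01-00
  m10 ⊆ -10-0,-101-
  m13 ⊆ 0110- [E]
  m17 ⊆ -00-1,10--1
  m18 ⊆ 1-01- [E]
  m21 ⊆ 10--1 [E]
  m23 ⊆ -0-11,1--11,10--1
  m24 ⊆ -10-0 [E]
  m26 ⊆ -10-0,-101-,1-01-
  m27 ⊆ --011,-101-,1--11,1-01-
  m31 ⊆ 1--11 [E]
E = {-00-1, -10-0, 0110-, 1--11, 1-01-, 10--1}
Petrick residual → -0-11, 001-0
Cover = b'de + b'c'e + bc'e' + a'b'ce' + a'bcd' + ade + ac'd + ab'e  |cover|=8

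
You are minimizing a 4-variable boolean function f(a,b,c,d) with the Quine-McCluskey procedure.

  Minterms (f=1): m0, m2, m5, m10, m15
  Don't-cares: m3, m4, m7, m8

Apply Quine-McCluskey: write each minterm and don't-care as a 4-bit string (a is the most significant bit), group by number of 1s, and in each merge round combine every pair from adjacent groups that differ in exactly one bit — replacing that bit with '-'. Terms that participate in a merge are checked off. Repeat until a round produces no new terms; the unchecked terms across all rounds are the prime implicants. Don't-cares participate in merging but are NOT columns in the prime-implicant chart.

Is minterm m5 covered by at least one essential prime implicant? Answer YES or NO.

NO

size-2^0 implicants → 0000(✓)  0010(✓)  0011(✓)  0100(✓)  0101(✓)  0111(✓)  1000(✓)  1010(✓)  1111(✓)
size-2^1 implicants → -000(✓)  -010(✓)  -111  0-00  0-11  00-0(✓)  001-  01-1  010-  10-0(✓)
size-2^2 implicants → -0-0
Unchecked terms (primes): -0-0, -111, 0-00, 0-11, 001-, 01-1, 010-
Minterm coverage:
  m0 ⊆ -0-0,0-00
  m2 ⊆ -0-0,001-
  m5 ⊆ 01-1,010-
  m10 ⊆ -0-0 [E]
  m15 ⊆ -111 [E]
E = {-0-0, -111}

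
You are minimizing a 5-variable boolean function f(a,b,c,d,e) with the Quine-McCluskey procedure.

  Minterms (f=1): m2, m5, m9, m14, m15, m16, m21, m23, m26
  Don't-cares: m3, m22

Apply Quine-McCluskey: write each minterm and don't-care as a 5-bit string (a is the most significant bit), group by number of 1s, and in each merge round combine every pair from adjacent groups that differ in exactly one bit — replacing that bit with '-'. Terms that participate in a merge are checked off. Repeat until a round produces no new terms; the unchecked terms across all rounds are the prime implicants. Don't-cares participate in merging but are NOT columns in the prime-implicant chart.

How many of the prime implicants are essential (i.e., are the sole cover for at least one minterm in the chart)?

6

size-2^0 implicants → 00010(✓)  00011(✓)  00101(✓)  01001  01110(✓)  01111(✓)  10000  10101(✓)  10110(✓)  10111(✓)  11010
size-2^1 implicants → -0101  0001-  0111-  101-1  1011-
Unchecked terms (primes): -0101, 0001-, 01001, 0111-, 10000, 101-1, 1011-, 11010
Minterm coverage:
  m2 ⊆ 0001- [E]
  m5 ⊆ -0101 [E]
  m9 ⊆ 01001 [E]
  m14 ⊆ 0111- [E]
  m15 ⊆ 0111- [E]
  m16 ⊆ 10000 [E]
  m21 ⊆ -0101,101-1
  m23 ⊆ 101-1,1011-
  m26 ⊆ 11010 [E]
E = {-0101, 0001-, 01001, 0111-, 10000, 11010}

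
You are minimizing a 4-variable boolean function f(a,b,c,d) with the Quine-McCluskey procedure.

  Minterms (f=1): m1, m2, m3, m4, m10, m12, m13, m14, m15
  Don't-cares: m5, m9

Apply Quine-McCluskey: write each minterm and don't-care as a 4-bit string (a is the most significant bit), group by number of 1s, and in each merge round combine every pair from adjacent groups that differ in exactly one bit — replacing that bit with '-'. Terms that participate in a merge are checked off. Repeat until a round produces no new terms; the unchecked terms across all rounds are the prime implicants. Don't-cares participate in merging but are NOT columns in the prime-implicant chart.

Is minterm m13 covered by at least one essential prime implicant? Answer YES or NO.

Round 0: 0001✓ 0010✓ 0011✓ 0100✓ 0101✓ 1001✓ 1010✓ 1100✓ 1101✓ 1110✓ 1111✓
Round 1: -001✓ -010 -100✓ -101✓ 0-01✓ 00-1 001- 010-✓ 1-01✓ 1-10 11-0✓ 11-1✓ 110-✓ 111-✓
Round 2: --01 -10- 11--
PIs = {--01, -010, -10-, 00-1, 001-, 1-10, 11--}
Coverage chart:
  m1: --01,00-1
  m2: -010,001-
  m3: 00-1,001-
  m4: -10- ←essential
  m10: -010,1-10
  m12: -10-,11--
  m13: --01,-10-,11--
  m14: 1-10,11--
  m15: 11-- ←essential
Essential: -10-, 11--

YES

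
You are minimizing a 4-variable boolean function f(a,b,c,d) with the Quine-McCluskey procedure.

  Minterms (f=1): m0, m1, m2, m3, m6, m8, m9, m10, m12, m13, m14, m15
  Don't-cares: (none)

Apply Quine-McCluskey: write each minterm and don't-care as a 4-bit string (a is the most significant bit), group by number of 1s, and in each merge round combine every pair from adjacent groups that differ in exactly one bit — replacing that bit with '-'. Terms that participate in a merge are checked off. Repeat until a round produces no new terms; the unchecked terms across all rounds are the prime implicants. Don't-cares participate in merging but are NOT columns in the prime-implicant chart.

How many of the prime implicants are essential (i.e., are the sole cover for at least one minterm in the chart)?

3

[col 0] 0000*, 0001*, 0010*, 0011*, 0110*, 1000*, 1001*, 1010*, 1100*, 1101*, 1110*, 1111*
[col 1] -000*, -001*, -010*, -110*, 0-10*, 00-0*, 00-1*, 000-*, 001-*, 1-00*, 1-01*, 1-10*, 10-0*, 100-*, 11-0*, 11-1*, 110-*, 111-*
[col 2] --10, -0-0, -00-, 00--, 1--0, 1-0-, 11--
Prime implicants: --10, -0-0, -00-, 00--, 1--0, 1-0-, 11--
PI chart (minterm → PIs covering it):
  0 | -0-0,-00-,00--
  1 | -00-,00--
  2 | --10,-0-0,00--
  3 | 00--  (sole → essential)
  6 | --10  (sole → essential)
  8 | -0-0,-00-,1--0,1-0-
  9 | -00-,1-0-
  10 | --10,-0-0,1--0
  12 | 1--0,1-0-,11--
  13 | 1-0-,11--
  14 | --10,1--0,11--
  15 | 11--  (sole → essential)
Essential prime implicants: --10, 00--, 11--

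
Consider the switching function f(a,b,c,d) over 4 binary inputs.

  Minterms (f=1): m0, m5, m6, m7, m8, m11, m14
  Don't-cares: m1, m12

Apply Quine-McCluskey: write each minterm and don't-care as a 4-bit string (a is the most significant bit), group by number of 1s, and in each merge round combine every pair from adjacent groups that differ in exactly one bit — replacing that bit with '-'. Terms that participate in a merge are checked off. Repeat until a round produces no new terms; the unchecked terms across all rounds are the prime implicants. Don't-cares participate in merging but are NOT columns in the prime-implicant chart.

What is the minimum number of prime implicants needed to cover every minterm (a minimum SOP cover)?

[col 0] 0000*, 0001*, 0101*, 0110*, 0111*, 1000*, 1011, 1100*, 1110*
[col 1] -000, -110, 0-01, 000-, 01-1, 011-, 1-00, 11-0
Prime implicants: -000, -110, 0-01, 000-, 01-1, 011-, 1-00, 1011, 11-0
PI chart (minterm → PIs covering it):
  0 | -000,000-
  5 | 0-01,01-1
  6 | -110,011-
  7 | 01-1,011-
  8 | -000,1-00
  11 | 1011  (sole → essential)
  14 | -110,11-0
Essential prime implicants: 1011
Petrick residual → -000, -110, 01-1
Minimum SOP uses 4 PIs: b'c'd' + bcd' + a'bd + ab'cd

4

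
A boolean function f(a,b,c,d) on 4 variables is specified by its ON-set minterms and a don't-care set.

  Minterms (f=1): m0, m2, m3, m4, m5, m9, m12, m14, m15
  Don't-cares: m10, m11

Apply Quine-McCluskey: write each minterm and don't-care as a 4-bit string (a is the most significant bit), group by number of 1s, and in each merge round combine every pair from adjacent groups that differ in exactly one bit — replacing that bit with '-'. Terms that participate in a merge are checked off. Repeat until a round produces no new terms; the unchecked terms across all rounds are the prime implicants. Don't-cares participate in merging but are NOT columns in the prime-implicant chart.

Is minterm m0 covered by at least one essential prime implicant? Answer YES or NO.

NO

size-2^0 implicants → 0000(✓)  0010(✓)  0011(✓)  0100(✓)  0101(✓)  1001(✓)  1010(✓)  1011(✓)  1100(✓)  1110(✓)  1111(✓)
size-2^1 implicants → -010(✓)  -011(✓)  -100  0-00  00-0  001-(✓)  010-  1-10(✓)  1-11(✓)  10-1  101-(✓)  11-0  111-(✓)
size-2^2 implicants → -01-  1-1-
Unchecked terms (primes): -01-, -100, 0-00, 00-0, 010-, 1-1-, 10-1, 11-0
Minterm coverage:
  m0 ⊆ 0-00,00-0
  m2 ⊆ -01-,00-0
  m3 ⊆ -01- [E]
  m4 ⊆ -100,0-00,010-
  m5 ⊆ 010- [E]
  m9 ⊆ 10-1 [E]
  m12 ⊆ -100,11-0
  m14 ⊆ 1-1-,11-0
  m15 ⊆ 1-1- [E]
E = {-01-, 010-, 1-1-, 10-1}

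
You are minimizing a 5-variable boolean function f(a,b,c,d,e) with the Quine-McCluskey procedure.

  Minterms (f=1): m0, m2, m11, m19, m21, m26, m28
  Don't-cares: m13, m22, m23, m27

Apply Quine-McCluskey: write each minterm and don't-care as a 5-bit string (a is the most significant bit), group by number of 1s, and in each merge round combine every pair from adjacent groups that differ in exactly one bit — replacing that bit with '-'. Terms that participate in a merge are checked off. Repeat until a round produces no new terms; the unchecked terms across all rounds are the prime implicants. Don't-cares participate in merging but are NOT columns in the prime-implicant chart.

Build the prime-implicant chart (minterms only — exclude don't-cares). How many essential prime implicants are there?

Round 0: 00000✓ 00010✓ 01011✓ 01101 10011✓ 10101✓ 10110✓ 10111✓ 11010✓ 11011✓ 11100
Round 1: -1011 000-0 1-011 10-11 101-1 1011- 1101-
PIs = {-1011, 000-0, 01101, 1-011, 10-11, 101-1, 1011-, 1101-, 11100}
Coverage chart:
  m0: 000-0 ←essential
  m2: 000-0 ←essential
  m11: -1011 ←essential
  m19: 1-011,10-11
  m21: 101-1 ←essential
  m26: 1101- ←essential
  m28: 11100 ←essential
Essential: -1011, 000-0, 101-1, 1101-, 11100

5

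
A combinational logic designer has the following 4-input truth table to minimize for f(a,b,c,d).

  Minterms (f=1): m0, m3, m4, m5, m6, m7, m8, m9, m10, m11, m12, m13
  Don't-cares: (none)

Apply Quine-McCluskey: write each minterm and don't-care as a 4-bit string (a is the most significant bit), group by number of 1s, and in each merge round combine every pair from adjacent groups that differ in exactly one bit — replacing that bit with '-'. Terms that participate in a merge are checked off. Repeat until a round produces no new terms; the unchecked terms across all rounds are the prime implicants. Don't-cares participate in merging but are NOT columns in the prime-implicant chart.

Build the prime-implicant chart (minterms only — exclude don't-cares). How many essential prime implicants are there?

3

size-2^0 implicants → 0000(✓)  0011(✓)  0100(✓)  0101(✓)  0110(✓)  0111(✓)  1000(✓)  1001(✓)  1010(✓)  1011(✓)  1100(✓)  1101(✓)
size-2^1 implicants → -000(✓)  -011  -100(✓)  -101(✓)  0-00(✓)  0-11  01-0(✓)  01-1(✓)  010-(✓)  011-(✓)  1-00(✓)  1-01(✓)  10-0(✓)  10-1(✓)  100-(✓)  101-(✓)  110-(✓)
size-2^2 implicants → --00  -10-  01--  1-0-  10--
Unchecked terms (primes): --00, -011, -10-, 0-11, 01--, 1-0-, 10--
Minterm coverage:
  m0 ⊆ --00 [E]
  m3 ⊆ -011,0-11
  m4 ⊆ --00,-10-,01--
  m5 ⊆ -10-,01--
  m6 ⊆ 01-- [E]
  m7 ⊆ 0-11,01--
  m8 ⊆ --00,1-0-,10--
  m9 ⊆ 1-0-,10--
  m10 ⊆ 10-- [E]
  m11 ⊆ -011,10--
  m12 ⊆ --00,-10-,1-0-
  m13 ⊆ -10-,1-0-
E = {--00, 01--, 10--}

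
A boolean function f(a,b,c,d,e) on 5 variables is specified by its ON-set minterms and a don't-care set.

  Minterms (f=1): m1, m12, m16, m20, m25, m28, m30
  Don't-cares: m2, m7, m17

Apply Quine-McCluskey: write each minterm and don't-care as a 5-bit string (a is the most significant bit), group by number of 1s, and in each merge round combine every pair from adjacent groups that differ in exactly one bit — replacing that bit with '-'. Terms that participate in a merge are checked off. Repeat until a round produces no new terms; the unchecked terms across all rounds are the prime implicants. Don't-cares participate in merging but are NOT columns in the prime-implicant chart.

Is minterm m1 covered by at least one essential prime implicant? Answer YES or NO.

[col 0] 00001*, 00010, 00111, 01100*, 10000*, 10001*, 10100*, 11001*, 11100*, 11110*
[col 1] -0001, -1100, 1-001, 1-100, 10-00, 1000-, 111-0
Prime implicants: -0001, -1100, 00010, 00111, 1-001, 1-100, 10-00, 1000-, 111-0
PI chart (minterm → PIs covering it):
  1 | -0001  (sole → essential)
  12 | -1100  (sole → essential)
  16 | 10-00,1000-
  20 | 1-100,10-00
  25 | 1-001  (sole → essential)
  28 | -1100,1-100,111-0
  30 | 111-0  (sole → essential)
Essential prime implicants: -0001, -1100, 1-001, 111-0

YES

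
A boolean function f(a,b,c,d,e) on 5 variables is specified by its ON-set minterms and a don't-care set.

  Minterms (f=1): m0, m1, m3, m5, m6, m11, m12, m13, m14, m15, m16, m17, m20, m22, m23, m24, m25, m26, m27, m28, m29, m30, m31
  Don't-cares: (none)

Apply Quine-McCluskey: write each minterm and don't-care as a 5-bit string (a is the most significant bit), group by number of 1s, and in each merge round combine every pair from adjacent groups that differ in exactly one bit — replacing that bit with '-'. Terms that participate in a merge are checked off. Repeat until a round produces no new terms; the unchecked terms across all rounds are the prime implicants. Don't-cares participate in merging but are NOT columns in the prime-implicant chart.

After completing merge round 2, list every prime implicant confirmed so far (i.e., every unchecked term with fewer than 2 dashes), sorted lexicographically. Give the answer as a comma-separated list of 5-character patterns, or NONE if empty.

size-2^0 implicants → 00000(✓)  00001(✓)  00011(✓)  00101(✓)  00110(✓)  01011(✓)  01100(✓)  01101(✓)  01110(✓)  01111(✓)  10000(✓)  10001(✓)  10100(✓)  10110(✓)  10111(✓)  11000(✓)  11001(✓)  11010(✓)  11011(✓)  11100(✓)  11101(✓)  11110(✓)  11111(✓)
size-2^1 implicants → -0000(✓)  -0001(✓)  -0110(✓)  -1011(✓)  -1100(✓)  -1101(✓)  -1110(✓)  -1111(✓)  0-011  0-101  0-110(✓)  00-01  000-1  0000-(✓)  01-11(✓)  011-0(✓)  011-1(✓)  0110-(✓)  0111-(✓)  1-000(✓)  1-001(✓)  1-100(✓)  1-110(✓)  1-111(✓)  10-00(✓)  1000-(✓)  101-0(✓)  1011-(✓)  11-00(✓)  11-01(✓)  11-10(✓)  11-11(✓)  110-0(✓)  110-1(✓)  1100-(✓)  1101-(✓)  111-0(✓)  111-1(✓)  1110-(✓)  1111-(✓)
size-2^2 implicants → --110  -000-  -1-11  -11-0(✓)  -11-1(✓)  -110-(✓)  -111-(✓)  011--(✓)  1--00  1-00-  1-1-0  1-11-  11--0(✓)  11--1(✓)  11-0-(✓)  11-1-(✓)  110--(✓)  111--(✓)
size-2^3 implicants → -11--  11---
Unchecked terms (primes): --110, -000-, -1-11, -11--, 0-011, 0-101, 00-01, 000-1, 1--00, 1-00-, 1-1-0, 1-11-, 11---

0-011, 0-101, 00-01, 000-1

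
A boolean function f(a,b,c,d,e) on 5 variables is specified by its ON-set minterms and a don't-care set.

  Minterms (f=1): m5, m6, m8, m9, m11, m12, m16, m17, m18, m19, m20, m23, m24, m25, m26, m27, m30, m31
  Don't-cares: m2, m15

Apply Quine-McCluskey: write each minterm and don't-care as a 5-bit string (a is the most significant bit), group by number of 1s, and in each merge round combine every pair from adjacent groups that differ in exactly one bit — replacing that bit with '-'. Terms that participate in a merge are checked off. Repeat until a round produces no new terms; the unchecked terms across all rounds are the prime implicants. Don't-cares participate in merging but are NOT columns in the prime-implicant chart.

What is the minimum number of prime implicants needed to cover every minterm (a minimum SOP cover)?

[col 0] 00010*, 00101, 00110*, 01000*, 01001*, 01011*, 01100*, 01111*, 10000*, 10001*, 10010*, 10011*, 10100*, 10111*, 11000*, 11001*, 11010*, 11011*, 11110*, 11111*
[col 1] -0010, -1000*, -1001*, -1011*, -1111*, 00-10, 01-00, 01-11*, 010-1*, 0100-*, 1-000*, 1-001*, 1-010*, 1-011*, 1-111*, 10-00, 10-11*, 100-0*, 100-1*, 1000-*, 1001-*, 11-10*, 11-11*, 110-0*, 110-1*, 1100-*, 1101-*, 1111-*
[col 2] -1-11, -10-1, -100-, 1--11, 1-0-0*, 1-0-1*, 1-00-*, 1-01-*, 100--*, 11-1-, 110--*
[col 3] 1-0--
Prime implicants: -0010, -1-11, -10-1, -100-, 00-10, 00101, 01-00, 1--11, 1-0--, 10-00, 11-1-
PI chart (minterm → PIs covering it):
  5 | 00101  (sole → essential)
  6 | 00-10  (sole → essential)
  8 | -100-,01-00
  9 | -10-1,-100-
  11 | -1-11,-10-1
  12 | 01-00  (sole → essential)
  16 | 1-0--,10-00
  17 | 1-0--  (sole → essential)
  18 | -0010,1-0--
  19 | 1--11,1-0--
  20 | 10-00  (sole → essential)
  23 | 1--11  (sole → essential)
  24 | -100-,1-0--
  25 | -10-1,-100-,1-0--
  26 | 1-0--,11-1-
  27 | -1-11,-10-1,1--11,1-0--,11-1-
  30 | 11-1-  (sole → essential)
  31 | -1-11,1--11,11-1-
Essential prime implicants: 00-10, 00101, 01-00, 1--11, 1-0--, 10-00, 11-1-
Petrick residual → -10-1
Minimum SOP uses 8 PIs: bc'e + a'b'de' + a'b'cd'e + a'bd'e' + ade + ac' + ab'd'e' + abd

8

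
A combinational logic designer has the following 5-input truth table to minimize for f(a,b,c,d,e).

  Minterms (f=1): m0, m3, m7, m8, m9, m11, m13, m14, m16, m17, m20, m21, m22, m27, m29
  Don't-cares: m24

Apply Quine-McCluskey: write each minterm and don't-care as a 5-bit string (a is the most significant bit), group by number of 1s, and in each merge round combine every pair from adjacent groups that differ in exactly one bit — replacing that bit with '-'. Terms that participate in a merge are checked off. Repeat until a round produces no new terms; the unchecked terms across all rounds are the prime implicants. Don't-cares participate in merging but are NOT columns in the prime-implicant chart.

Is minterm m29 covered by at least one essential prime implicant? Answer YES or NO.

[col 0] 00000*, 00011*, 00111*, 01000*, 01001*, 01011*, 01101*, 01110, 10000*, 10001*, 10100*, 10101*, 10110*, 11000*, 11011*, 11101*
[col 1] -0000*, -1000*, -1011, -1101, 0-000*, 0-011, 00-11, 01-01, 010-1, 0100-, 1-000*, 1-101, 10-00*, 10-01*, 1000-*, 101-0, 1010-*
[col 2] --000, 10-0-
Prime implicants: --000, -1011, -1101, 0-011, 00-11, 01-01, 010-1, 0100-, 01110, 1-101, 10-0-, 101-0
PI chart (minterm → PIs covering it):
  0 | --000  (sole → essential)
  3 | 0-011,00-11
  7 | 00-11  (sole → essential)
  8 | --000,0100-
  9 | 01-01,010-1,0100-
  11 | -1011,0-011,010-1
  13 | -1101,01-01
  14 | 01110  (sole → essential)
  16 | --000,10-0-
  17 | 10-0-  (sole → essential)
  20 | 10-0-,101-0
  21 | 1-101,10-0-
  22 | 101-0  (sole → essential)
  27 | -1011  (sole → essential)
  29 | -1101,1-101
Essential prime implicants: --000, -1011, 00-11, 01110, 10-0-, 101-0

NO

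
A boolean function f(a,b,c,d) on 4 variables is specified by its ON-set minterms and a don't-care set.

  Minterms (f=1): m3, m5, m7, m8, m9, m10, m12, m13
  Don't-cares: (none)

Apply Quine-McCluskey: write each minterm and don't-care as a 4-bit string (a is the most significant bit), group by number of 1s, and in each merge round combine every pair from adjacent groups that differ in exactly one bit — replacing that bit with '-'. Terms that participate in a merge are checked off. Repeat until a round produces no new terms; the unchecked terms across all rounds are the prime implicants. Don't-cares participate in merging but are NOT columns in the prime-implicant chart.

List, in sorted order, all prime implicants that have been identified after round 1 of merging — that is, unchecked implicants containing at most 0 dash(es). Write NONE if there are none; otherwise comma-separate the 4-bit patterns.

Round 0: 0011✓ 0101✓ 0111✓ 1000✓ 1001✓ 1010✓ 1100✓ 1101✓
Round 1: -101 0-11 01-1 1-00✓ 1-01✓ 10-0 100-✓ 110-✓
Round 2: 1-0-
PIs = {-101, 0-11, 01-1, 1-0-, 10-0}

NONE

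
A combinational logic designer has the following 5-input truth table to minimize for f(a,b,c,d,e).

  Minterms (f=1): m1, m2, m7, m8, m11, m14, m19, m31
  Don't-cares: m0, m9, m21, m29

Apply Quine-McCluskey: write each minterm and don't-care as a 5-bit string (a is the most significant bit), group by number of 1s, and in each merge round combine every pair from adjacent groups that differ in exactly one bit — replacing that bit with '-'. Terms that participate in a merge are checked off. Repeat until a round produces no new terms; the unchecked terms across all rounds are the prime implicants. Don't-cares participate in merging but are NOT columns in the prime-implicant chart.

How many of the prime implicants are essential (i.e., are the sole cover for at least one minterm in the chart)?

7

size-2^0 implicants → 00000(✓)  00001(✓)  00010(✓)  00111  01000(✓)  01001(✓)  01011(✓)  01110  10011  10101(✓)  11101(✓)  11111(✓)
size-2^1 implicants → 0-000(✓)  0-001(✓)  000-0  0000-(✓)  010-1  0100-(✓)  1-101  111-1
size-2^2 implicants → 0-00-
Unchecked terms (primes): 0-00-, 000-0, 00111, 010-1, 01110, 1-101, 10011, 111-1
Minterm coverage:
  m1 ⊆ 0-00- [E]
  m2 ⊆ 000-0 [E]
  m7 ⊆ 00111 [E]
  m8 ⊆ 0-00- [E]
  m11 ⊆ 010-1 [E]
  m14 ⊆ 01110 [E]
  m19 ⊆ 10011 [E]
  m31 ⊆ 111-1 [E]
E = {0-00-, 000-0, 00111, 010-1, 01110, 10011, 111-1}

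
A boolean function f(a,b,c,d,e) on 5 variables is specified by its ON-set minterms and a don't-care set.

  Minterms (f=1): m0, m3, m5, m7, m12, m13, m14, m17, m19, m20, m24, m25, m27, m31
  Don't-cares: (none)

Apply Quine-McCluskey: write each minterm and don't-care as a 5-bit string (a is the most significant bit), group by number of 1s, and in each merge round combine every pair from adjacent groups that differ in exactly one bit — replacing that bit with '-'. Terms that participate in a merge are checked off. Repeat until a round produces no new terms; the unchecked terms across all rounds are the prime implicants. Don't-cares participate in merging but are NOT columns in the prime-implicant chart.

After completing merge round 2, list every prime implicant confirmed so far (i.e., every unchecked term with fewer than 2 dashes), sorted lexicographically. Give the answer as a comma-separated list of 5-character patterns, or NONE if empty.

-0011, 0-101, 00-11, 00000, 001-1, 011-0, 0110-, 10100, 11-11, 1100-

size-2^0 implicants → 00000  00011(✓)  00101(✓)  00111(✓)  01100(✓)  01101(✓)  01110(✓)  10001(✓)  10011(✓)  10100  11000(✓)  11001(✓)  11011(✓)  11111(✓)
size-2^1 implicants → -0011  0-101  00-11  001-1  011-0  0110-  1-001(✓)  1-011(✓)  100-1(✓)  11-11  110-1(✓)  1100-
size-2^2 implicants → 1-0-1
Unchecked terms (primes): -0011, 0-101, 00-11, 00000, 001-1, 011-0, 0110-, 1-0-1, 10100, 11-11, 1100-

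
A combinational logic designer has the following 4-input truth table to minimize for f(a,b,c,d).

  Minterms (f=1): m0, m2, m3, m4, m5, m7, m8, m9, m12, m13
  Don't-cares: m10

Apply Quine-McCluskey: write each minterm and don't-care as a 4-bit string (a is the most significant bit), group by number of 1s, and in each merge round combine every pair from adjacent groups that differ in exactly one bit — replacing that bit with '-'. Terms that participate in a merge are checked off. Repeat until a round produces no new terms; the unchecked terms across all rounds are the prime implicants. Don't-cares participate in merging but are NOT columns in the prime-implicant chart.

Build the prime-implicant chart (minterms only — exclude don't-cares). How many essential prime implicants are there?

[col 0] 0000*, 0010*, 0011*, 0100*, 0101*, 0111*, 1000*, 1001*, 1010*, 1100*, 1101*
[col 1] -000*, -010*, -100*, -101*, 0-00*, 0-11, 00-0*, 001-, 01-1, 010-*, 1-00*, 1-01*, 10-0*, 100-*, 110-*
[col 2] --00, -0-0, -10-, 1-0-
Prime implicants: --00, -0-0, -10-, 0-11, 001-, 01-1, 1-0-
PI chart (minterm → PIs covering it):
  0 | --00,-0-0
  2 | -0-0,001-
  3 | 0-11,001-
  4 | --00,-10-
  5 | -10-,01-1
  7 | 0-11,01-1
  8 | --00,-0-0,1-0-
  9 | 1-0-  (sole → essential)
  12 | --00,-10-,1-0-
  13 | -10-,1-0-
Essential prime implicants: 1-0-

1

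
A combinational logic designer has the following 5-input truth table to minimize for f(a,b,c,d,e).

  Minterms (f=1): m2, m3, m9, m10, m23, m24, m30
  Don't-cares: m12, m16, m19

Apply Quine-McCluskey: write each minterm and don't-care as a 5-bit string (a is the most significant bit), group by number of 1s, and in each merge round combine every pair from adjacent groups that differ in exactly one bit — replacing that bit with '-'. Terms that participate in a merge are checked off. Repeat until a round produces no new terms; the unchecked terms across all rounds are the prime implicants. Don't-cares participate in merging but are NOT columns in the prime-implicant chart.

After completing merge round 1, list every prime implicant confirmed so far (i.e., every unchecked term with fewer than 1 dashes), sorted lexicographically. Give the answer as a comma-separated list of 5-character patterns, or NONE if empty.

01001, 01100, 11110

Round 0: 00010✓ 00011✓ 01001 01010✓ 01100 10000✓ 10011✓ 10111✓ 11000✓ 11110
Round 1: -0011 0-010 0001- 1-000 10-11
PIs = {-0011, 0-010, 0001-, 01001, 01100, 1-000, 10-11, 11110}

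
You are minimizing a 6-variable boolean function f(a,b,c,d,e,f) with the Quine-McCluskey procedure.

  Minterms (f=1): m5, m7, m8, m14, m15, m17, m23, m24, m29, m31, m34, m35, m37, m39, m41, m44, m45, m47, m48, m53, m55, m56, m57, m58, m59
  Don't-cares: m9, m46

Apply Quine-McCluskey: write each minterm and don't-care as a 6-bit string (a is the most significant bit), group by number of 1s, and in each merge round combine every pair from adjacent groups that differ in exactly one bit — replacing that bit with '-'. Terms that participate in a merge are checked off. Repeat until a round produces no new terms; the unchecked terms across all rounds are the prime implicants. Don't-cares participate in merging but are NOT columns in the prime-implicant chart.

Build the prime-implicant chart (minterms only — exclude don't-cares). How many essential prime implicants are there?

[col 0] 000101*, 000111*, 001000*, 001001*, 001110*, 001111*, 010001, 010111*, 011000*, 011101*, 011111*, 100010*, 100011*, 100101*, 100111*, 101001*, 101100*, 101101*, 101110*, 101111*, 110000*, 110101*, 110111*, 111000*, 111001*, 111010*, 111011*
[col 1] -00101*, -00111*, -01001, -01110*, -01111*, -10111*, -11000, 0-0111*, 0-1000, 0-1111*, 00-111*, 0001-1*, 00100-, 00111-*, 01-111*, 0111-1, 1-0101*, 1-0111*, 1-1001, 10-101*, 10-111*, 100-11, 10001-, 1001-1*, 101-01, 1011-0*, 1011-1*, 10110-*, 10111-*, 11-000, 1101-1*, 1110-0*, 1110-1*, 11100-*, 11101-*
[col 2] --0111, -0-111, -001-1, -0111-, 0--111, 1-01-1, 10-1-1, 1011--, 1110--
Prime implicants: --0111, -0-111, -001-1, -01001, -0111-, -11000, 0--111, 0-1000, 00100-, 010001, 0111-1, 1-01-1, 1-1001, 10-1-1, 100-11, 10001-, 101-01, 1011--, 11-000, 1110--
PI chart (minterm → PIs covering it):
  5 | -001-1  (sole → essential)
  7 | --0111,-0-111,-001-1,0--111
  8 | 0-1000,00100-
  14 | -0111-  (sole → essential)
  15 | -0-111,-0111-,0--111
  17 | 010001  (sole → essential)
  23 | --0111,0--111
  24 | -11000,0-1000
  29 | 0111-1  (sole → essential)
  31 | 0--111,0111-1
  34 | 10001-  (sole → essential)
  35 | 100-11,10001-
  37 | -001-1,1-01-1,10-1-1
  39 | --0111,-0-111,-001-1,1-01-1,10-1-1,100-11
  41 | -01001,1-1001,101-01
  44 | 1011--  (sole → essential)
  45 | 10-1-1,101-01,1011--
  47 | -0-111,-0111-,10-1-1,1011--
  48 | 11-000  (sole → essential)
  53 | 1-01-1  (sole → essential)
  55 | --0111,1-01-1
  56 | -11000,11-000,1110--
  57 | 1-1001,1110--
  58 | 1110--  (sole → essential)
  59 | 1110--  (sole → essential)
Essential prime implicants: -001-1, -0111-, 010001, 0111-1, 1-01-1, 10001-, 1011--, 11-000, 1110--

9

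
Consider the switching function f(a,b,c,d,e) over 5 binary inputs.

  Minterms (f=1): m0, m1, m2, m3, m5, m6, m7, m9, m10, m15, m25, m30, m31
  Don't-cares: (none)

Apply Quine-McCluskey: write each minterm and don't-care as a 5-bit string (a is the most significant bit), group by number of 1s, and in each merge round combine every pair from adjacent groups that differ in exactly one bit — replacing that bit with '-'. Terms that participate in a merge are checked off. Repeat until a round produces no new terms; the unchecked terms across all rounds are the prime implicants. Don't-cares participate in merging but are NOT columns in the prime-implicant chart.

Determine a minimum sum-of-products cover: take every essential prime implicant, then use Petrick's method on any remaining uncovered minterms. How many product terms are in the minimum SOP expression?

Round 0: 00000✓ 00001✓ 00010✓ 00011✓ 00101✓ 00110✓ 00111✓ 01001✓ 01010✓ 01111✓ 11001✓ 11110✓ 11111✓
Round 1: -1001 -1111 0-001 0-010 0-111 00-01✓ 00-10✓ 00-11✓ 000-0✓ 000-1✓ 0000-✓ 0001-✓ 001-1✓ 0011-✓ 1111-
Round 2: 00--1 00-1- 000--
PIs = {-1001, -1111, 0-001, 0-010, 0-111, 00--1, 00-1-, 000--, 1111-}
Coverage chart:
  m0: 000-- ←essential
  m1: 0-001,00--1,000--
  m2: 0-010,00-1-,000--
  m3: 00--1,00-1-,000--
  m5: 00--1 ←essential
  m6: 00-1- ←essential
  m7: 0-111,00--1,00-1-
  m9: -1001,0-001
  m10: 0-010 ←essential
  m15: -1111,0-111
  m25: -1001 ←essential
  m30: 1111- ←essential
  m31: -1111,1111-
Essential: -1001, 0-010, 00--1, 00-1-, 000--, 1111-
Petrick residual → -1111
Min cover (7 terms): bc'd'e + bcde + a'c'de' + a'b'e + a'b'd + a'b'c' + abcd

7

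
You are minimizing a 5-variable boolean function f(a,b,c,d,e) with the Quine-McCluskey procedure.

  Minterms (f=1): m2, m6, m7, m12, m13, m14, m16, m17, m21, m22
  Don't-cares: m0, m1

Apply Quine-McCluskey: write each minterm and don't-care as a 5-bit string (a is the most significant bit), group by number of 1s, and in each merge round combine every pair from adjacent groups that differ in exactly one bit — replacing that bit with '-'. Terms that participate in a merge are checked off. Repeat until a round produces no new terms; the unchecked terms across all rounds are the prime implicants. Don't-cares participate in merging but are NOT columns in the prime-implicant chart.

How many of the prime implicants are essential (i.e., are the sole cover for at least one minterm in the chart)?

5

[col 0] 00000*, 00001*, 00010*, 00110*, 00111*, 01100*, 01101*, 01110*, 10000*, 10001*, 10101*, 10110*
[col 1] -0000*, -0001*, -0110, 0-110, 00-10, 000-0, 0000-*, 0011-, 011-0, 0110-, 10-01, 1000-*
[col 2] -000-
Prime implicants: -000-, -0110, 0-110, 00-10, 000-0, 0011-, 011-0, 0110-, 10-01
PI chart (minterm → PIs covering it):
  2 | 00-10,000-0
  6 | -0110,0-110,00-10,0011-
  7 | 0011-  (sole → essential)
  12 | 011-0,0110-
  13 | 0110-  (sole → essential)
  14 | 0-110,011-0
  16 | -000-  (sole → essential)
  17 | -000-,10-01
  21 | 10-01  (sole → essential)
  22 | -0110  (sole → essential)
Essential prime implicants: -000-, -0110, 0011-, 0110-, 10-01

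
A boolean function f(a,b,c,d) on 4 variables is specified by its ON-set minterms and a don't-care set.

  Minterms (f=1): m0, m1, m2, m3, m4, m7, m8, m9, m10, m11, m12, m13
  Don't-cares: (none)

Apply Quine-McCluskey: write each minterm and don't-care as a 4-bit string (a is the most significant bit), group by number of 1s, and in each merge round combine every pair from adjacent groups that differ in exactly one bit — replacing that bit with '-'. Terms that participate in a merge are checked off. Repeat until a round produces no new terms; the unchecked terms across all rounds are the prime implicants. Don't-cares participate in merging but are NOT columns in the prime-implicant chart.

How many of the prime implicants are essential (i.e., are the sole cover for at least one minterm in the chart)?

4

[col 0] 0000*, 0001*, 0010*, 0011*, 0100*, 0111*, 1000*, 1001*, 1010*, 1011*, 1100*, 1101*
[col 1] -000*, -001*, -010*, -011*, -100*, 0-00*, 0-11, 00-0*, 00-1*, 000-*, 001-*, 1-00*, 1-01*, 10-0*, 10-1*, 100-*, 101-*, 110-*
[col 2] --00, -0-0*, -0-1*, -00-*, -01-*, 00--*, 1-0-, 10--*
[col 3] -0--
Prime implicants: --00, -0--, 0-11, 1-0-
PI chart (minterm → PIs covering it):
  0 | --00,-0--
  1 | -0--  (sole → essential)
  2 | -0--  (sole → essential)
  3 | -0--,0-11
  4 | --00  (sole → essential)
  7 | 0-11  (sole → essential)
  8 | --00,-0--,1-0-
  9 | -0--,1-0-
  10 | -0--  (sole → essential)
  11 | -0--  (sole → essential)
  12 | --00,1-0-
  13 | 1-0-  (sole → essential)
Essential prime implicants: --00, -0--, 0-11, 1-0-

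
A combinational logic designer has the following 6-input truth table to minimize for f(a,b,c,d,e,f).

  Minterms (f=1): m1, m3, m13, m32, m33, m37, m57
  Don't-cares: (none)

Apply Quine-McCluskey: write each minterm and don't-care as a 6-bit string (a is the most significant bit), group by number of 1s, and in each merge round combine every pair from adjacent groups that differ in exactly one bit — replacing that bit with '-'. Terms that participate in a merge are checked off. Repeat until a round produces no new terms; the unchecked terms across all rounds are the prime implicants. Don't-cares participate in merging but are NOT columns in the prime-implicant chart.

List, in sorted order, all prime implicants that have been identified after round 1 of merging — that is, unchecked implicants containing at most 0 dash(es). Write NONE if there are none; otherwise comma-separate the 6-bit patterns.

001101, 111001

Round 0: 000001✓ 000011✓ 001101 100000✓ 100001✓ 100101✓ 111001
Round 1: -00001 0000-1 100-01 10000-
PIs = {-00001, 0000-1, 001101, 100-01, 10000-, 111001}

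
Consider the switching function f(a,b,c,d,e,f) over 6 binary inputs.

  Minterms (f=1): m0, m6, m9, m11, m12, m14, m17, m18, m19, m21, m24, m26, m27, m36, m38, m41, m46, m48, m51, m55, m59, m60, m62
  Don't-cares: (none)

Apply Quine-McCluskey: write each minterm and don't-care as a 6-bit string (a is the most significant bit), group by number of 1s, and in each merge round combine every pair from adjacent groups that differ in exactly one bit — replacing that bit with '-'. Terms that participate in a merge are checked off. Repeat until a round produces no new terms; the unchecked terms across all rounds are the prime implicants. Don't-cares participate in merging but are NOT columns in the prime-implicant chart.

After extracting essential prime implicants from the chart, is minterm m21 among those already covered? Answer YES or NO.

[col 0] 000000, 000110*, 001001*, 001011*, 001100*, 001110*, 010001*, 010010*, 010011*, 010101*, 011000*, 011010*, 011011*, 100100*, 100110*, 101001*, 101110*, 110000, 110011*, 110111*, 111011*, 111100*, 111110*
[col 1] -00110*, -01001, -01110*, -10011*, -11011*, 0-1011, 00-110*, 0010-1, 0011-0, 01-010*, 01-011*, 010-01, 0100-1, 01001-*, 0110-0, 01101-*, 1-1110, 10-110*, 1001-0, 11-011*, 110-11, 1111-0
[col 2] -0-110, -1-011, 01-01-
Prime implicants: -0-110, -01001, -1-011, 0-1011, 000000, 0010-1, 0011-0, 01-01-, 010-01, 0100-1, 0110-0, 1-1110, 1001-0, 110-11, 110000, 1111-0
PI chart (minterm → PIs covering it):
  0 | 000000  (sole → essential)
  6 | -0-110  (sole → essential)
  9 | -01001,0010-1
  11 | 0-1011,0010-1
  12 | 0011-0  (sole → essential)
  14 | -0-110,0011-0
  17 | 010-01,0100-1
  18 | 01-01-  (sole → essential)
  19 | -1-011,01-01-,0100-1
  21 | 010-01  (sole → essential)
  24 | 0110-0  (sole → essential)
  26 | 01-01-,0110-0
  27 | -1-011,0-1011,01-01-
  36 | 1001-0  (sole → essential)
  38 | -0-110,1001-0
  41 | -01001  (sole → essential)
  46 | -0-110,1-1110
  48 | 110000  (sole → essential)
  51 | -1-011,110-11
  55 | 110-11  (sole → essential)
  59 | -1-011  (sole → essential)
  60 | 1111-0  (sole → essential)
  62 | 1-1110,1111-0
Essential prime implicants: -0-110, -01001, -1-011, 000000, 0011-0, 01-01-, 010-01, 0110-0, 1001-0, 110-11, 110000, 1111-0

YES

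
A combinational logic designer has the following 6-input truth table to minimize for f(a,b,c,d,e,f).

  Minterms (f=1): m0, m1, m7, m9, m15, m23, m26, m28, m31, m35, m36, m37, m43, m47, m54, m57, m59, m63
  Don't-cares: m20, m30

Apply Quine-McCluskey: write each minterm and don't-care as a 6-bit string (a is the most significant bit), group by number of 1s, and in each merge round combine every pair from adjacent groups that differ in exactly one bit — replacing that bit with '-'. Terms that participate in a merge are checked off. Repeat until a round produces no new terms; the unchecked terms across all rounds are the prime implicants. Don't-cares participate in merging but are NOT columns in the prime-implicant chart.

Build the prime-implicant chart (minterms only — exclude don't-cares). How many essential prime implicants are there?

8

size-2^0 implicants → 000000(✓)  000001(✓)  000111(✓)  001001(✓)  001111(✓)  010100(✓)  010111(✓)  011010(✓)  011100(✓)  011110(✓)  011111(✓)  100011(✓)  100100(✓)  100101(✓)  101011(✓)  101111(✓)  110110  111001(✓)  111011(✓)  111111(✓)
size-2^1 implicants → -01111(✓)  -11111(✓)  0-0111(✓)  0-1111(✓)  00-001  00-111(✓)  00000-  01-100  01-111(✓)  011-10  0111-0  01111-  1-1011(✓)  1-1111(✓)  10-011  10010-  101-11(✓)  111-11(✓)  1110-1
size-2^2 implicants → --1111  0--111  1-1-11
Unchecked terms (primes): --1111, 0--111, 00-001, 00000-, 01-100, 011-10, 0111-0, 01111-, 1-1-11, 10-011, 10010-, 110110, 1110-1
Minterm coverage:
  m0 ⊆ 00000- [E]
  m1 ⊆ 00-001,00000-
  m7 ⊆ 0--111 [E]
  m9 ⊆ 00-001 [E]
  m15 ⊆ --1111,0--111
  m23 ⊆ 0--111 [E]
  m26 ⊆ 011-10 [E]
  m28 ⊆ 01-100,0111-0
  m31 ⊆ --1111,0--111,01111-
  m35 ⊆ 10-011 [E]
  m36 ⊆ 10010- [E]
  m37 ⊆ 10010- [E]
  m43 ⊆ 1-1-11,10-011
  m47 ⊆ --1111,1-1-11
  m54 ⊆ 110110 [E]
  m57 ⊆ 1110-1 [E]
  m59 ⊆ 1-1-11,1110-1
  m63 ⊆ --1111,1-1-11
E = {0--111, 00-001, 00000-, 011-10, 10-011, 10010-, 110110, 1110-1}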